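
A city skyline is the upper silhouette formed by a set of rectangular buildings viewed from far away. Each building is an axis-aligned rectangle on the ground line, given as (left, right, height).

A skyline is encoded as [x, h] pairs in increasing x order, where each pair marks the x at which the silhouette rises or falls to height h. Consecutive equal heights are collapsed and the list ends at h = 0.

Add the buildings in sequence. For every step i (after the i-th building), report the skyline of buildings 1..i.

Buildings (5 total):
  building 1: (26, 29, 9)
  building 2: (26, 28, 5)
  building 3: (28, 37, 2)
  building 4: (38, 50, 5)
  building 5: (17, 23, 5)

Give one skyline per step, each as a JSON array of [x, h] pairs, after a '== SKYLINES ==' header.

== SKYLINES ==
[[26,9],[29,0]]
[[26,9],[29,0]]
[[26,9],[29,2],[37,0]]
[[26,9],[29,2],[37,0],[38,5],[50,0]]
[[17,5],[23,0],[26,9],[29,2],[37,0],[38,5],[50,0]]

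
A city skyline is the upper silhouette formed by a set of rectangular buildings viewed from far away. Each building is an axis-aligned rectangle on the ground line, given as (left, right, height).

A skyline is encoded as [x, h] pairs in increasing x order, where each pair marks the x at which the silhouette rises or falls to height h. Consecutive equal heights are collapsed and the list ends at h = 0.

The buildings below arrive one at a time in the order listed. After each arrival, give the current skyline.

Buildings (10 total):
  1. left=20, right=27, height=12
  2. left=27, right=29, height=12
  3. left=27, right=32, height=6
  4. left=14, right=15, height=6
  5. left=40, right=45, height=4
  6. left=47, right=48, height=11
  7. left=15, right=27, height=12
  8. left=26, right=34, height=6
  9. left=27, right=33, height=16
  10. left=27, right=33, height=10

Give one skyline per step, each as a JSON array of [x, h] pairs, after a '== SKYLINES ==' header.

== SKYLINES ==
[[20,12],[27,0]]
[[20,12],[29,0]]
[[20,12],[29,6],[32,0]]
[[14,6],[15,0],[20,12],[29,6],[32,0]]
[[14,6],[15,0],[20,12],[29,6],[32,0],[40,4],[45,0]]
[[14,6],[15,0],[20,12],[29,6],[32,0],[40,4],[45,0],[47,11],[48,0]]
[[14,6],[15,12],[29,6],[32,0],[40,4],[45,0],[47,11],[48,0]]
[[14,6],[15,12],[29,6],[34,0],[40,4],[45,0],[47,11],[48,0]]
[[14,6],[15,12],[27,16],[33,6],[34,0],[40,4],[45,0],[47,11],[48,0]]
[[14,6],[15,12],[27,16],[33,6],[34,0],[40,4],[45,0],[47,11],[48,0]]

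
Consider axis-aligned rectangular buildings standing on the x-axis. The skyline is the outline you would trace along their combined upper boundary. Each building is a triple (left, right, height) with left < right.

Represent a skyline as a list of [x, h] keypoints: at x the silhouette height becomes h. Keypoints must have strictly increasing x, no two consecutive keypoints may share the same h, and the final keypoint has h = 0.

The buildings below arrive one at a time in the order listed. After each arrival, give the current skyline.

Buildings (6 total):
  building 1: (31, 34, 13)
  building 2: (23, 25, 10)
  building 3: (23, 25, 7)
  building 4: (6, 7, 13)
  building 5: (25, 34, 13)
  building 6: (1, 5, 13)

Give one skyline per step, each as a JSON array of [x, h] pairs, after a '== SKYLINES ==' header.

== SKYLINES ==
[[31,13],[34,0]]
[[23,10],[25,0],[31,13],[34,0]]
[[23,10],[25,0],[31,13],[34,0]]
[[6,13],[7,0],[23,10],[25,0],[31,13],[34,0]]
[[6,13],[7,0],[23,10],[25,13],[34,0]]
[[1,13],[5,0],[6,13],[7,0],[23,10],[25,13],[34,0]]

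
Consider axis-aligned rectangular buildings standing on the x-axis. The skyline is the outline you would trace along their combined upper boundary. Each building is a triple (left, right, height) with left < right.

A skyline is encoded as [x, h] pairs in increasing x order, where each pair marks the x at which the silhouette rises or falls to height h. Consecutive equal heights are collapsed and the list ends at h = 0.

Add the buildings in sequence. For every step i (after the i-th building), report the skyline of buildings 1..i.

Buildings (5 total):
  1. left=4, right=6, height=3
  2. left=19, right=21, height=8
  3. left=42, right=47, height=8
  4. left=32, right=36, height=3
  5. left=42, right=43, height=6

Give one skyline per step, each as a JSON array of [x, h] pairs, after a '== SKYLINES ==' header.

== SKYLINES ==
[[4,3],[6,0]]
[[4,3],[6,0],[19,8],[21,0]]
[[4,3],[6,0],[19,8],[21,0],[42,8],[47,0]]
[[4,3],[6,0],[19,8],[21,0],[32,3],[36,0],[42,8],[47,0]]
[[4,3],[6,0],[19,8],[21,0],[32,3],[36,0],[42,8],[47,0]]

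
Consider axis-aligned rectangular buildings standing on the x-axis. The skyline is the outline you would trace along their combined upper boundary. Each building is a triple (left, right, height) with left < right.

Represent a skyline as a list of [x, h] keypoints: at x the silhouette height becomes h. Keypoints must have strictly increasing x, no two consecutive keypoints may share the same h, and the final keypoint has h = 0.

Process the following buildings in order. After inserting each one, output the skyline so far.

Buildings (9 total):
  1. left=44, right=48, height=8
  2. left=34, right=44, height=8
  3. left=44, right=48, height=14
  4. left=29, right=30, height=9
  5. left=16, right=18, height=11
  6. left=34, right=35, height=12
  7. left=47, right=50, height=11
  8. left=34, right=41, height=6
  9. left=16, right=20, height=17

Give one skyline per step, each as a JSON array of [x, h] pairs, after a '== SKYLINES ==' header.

== SKYLINES ==
[[44,8],[48,0]]
[[34,8],[48,0]]
[[34,8],[44,14],[48,0]]
[[29,9],[30,0],[34,8],[44,14],[48,0]]
[[16,11],[18,0],[29,9],[30,0],[34,8],[44,14],[48,0]]
[[16,11],[18,0],[29,9],[30,0],[34,12],[35,8],[44,14],[48,0]]
[[16,11],[18,0],[29,9],[30,0],[34,12],[35,8],[44,14],[48,11],[50,0]]
[[16,11],[18,0],[29,9],[30,0],[34,12],[35,8],[44,14],[48,11],[50,0]]
[[16,17],[20,0],[29,9],[30,0],[34,12],[35,8],[44,14],[48,11],[50,0]]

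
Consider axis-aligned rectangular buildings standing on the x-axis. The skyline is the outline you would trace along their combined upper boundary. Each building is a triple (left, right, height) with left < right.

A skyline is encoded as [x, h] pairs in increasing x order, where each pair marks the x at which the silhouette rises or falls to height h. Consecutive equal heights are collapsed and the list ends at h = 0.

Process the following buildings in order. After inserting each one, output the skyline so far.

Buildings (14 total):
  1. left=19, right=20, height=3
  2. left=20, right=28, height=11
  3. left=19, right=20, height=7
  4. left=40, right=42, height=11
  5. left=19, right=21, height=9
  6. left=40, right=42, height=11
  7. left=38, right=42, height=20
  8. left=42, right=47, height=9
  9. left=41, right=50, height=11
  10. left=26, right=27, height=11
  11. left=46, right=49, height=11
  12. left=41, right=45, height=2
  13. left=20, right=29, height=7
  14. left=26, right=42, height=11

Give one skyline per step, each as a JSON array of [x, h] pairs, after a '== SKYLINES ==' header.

== SKYLINES ==
[[19,3],[20,0]]
[[19,3],[20,11],[28,0]]
[[19,7],[20,11],[28,0]]
[[19,7],[20,11],[28,0],[40,11],[42,0]]
[[19,9],[20,11],[28,0],[40,11],[42,0]]
[[19,9],[20,11],[28,0],[40,11],[42,0]]
[[19,9],[20,11],[28,0],[38,20],[42,0]]
[[19,9],[20,11],[28,0],[38,20],[42,9],[47,0]]
[[19,9],[20,11],[28,0],[38,20],[42,11],[50,0]]
[[19,9],[20,11],[28,0],[38,20],[42,11],[50,0]]
[[19,9],[20,11],[28,0],[38,20],[42,11],[50,0]]
[[19,9],[20,11],[28,0],[38,20],[42,11],[50,0]]
[[19,9],[20,11],[28,7],[29,0],[38,20],[42,11],[50,0]]
[[19,9],[20,11],[38,20],[42,11],[50,0]]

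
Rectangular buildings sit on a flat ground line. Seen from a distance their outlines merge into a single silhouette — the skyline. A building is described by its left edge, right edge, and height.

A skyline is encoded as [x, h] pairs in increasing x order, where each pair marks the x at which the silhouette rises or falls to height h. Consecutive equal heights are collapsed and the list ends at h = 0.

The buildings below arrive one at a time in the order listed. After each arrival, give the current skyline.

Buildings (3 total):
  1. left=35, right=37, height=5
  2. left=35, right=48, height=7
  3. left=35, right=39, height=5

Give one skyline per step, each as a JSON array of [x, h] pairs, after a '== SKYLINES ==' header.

== SKYLINES ==
[[35,5],[37,0]]
[[35,7],[48,0]]
[[35,7],[48,0]]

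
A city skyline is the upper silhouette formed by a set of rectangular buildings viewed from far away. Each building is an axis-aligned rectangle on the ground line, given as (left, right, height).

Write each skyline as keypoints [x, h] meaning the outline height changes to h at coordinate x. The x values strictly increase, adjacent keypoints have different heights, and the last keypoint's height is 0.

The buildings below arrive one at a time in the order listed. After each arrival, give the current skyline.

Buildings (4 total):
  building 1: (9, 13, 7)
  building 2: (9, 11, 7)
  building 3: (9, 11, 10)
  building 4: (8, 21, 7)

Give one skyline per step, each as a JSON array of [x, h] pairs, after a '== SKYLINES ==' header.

== SKYLINES ==
[[9,7],[13,0]]
[[9,7],[13,0]]
[[9,10],[11,7],[13,0]]
[[8,7],[9,10],[11,7],[21,0]]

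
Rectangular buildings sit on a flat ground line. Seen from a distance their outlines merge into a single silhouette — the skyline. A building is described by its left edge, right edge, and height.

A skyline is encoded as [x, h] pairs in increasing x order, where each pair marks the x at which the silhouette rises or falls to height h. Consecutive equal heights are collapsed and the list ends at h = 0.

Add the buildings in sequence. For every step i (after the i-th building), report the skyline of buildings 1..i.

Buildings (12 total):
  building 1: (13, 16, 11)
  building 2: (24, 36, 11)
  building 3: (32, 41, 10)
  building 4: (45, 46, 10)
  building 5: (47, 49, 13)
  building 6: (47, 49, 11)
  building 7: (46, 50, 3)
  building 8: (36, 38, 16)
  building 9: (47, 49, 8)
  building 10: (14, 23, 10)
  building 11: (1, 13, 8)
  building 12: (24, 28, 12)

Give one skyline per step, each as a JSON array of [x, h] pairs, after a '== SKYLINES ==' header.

== SKYLINES ==
[[13,11],[16,0]]
[[13,11],[16,0],[24,11],[36,0]]
[[13,11],[16,0],[24,11],[36,10],[41,0]]
[[13,11],[16,0],[24,11],[36,10],[41,0],[45,10],[46,0]]
[[13,11],[16,0],[24,11],[36,10],[41,0],[45,10],[46,0],[47,13],[49,0]]
[[13,11],[16,0],[24,11],[36,10],[41,0],[45,10],[46,0],[47,13],[49,0]]
[[13,11],[16,0],[24,11],[36,10],[41,0],[45,10],[46,3],[47,13],[49,3],[50,0]]
[[13,11],[16,0],[24,11],[36,16],[38,10],[41,0],[45,10],[46,3],[47,13],[49,3],[50,0]]
[[13,11],[16,0],[24,11],[36,16],[38,10],[41,0],[45,10],[46,3],[47,13],[49,3],[50,0]]
[[13,11],[16,10],[23,0],[24,11],[36,16],[38,10],[41,0],[45,10],[46,3],[47,13],[49,3],[50,0]]
[[1,8],[13,11],[16,10],[23,0],[24,11],[36,16],[38,10],[41,0],[45,10],[46,3],[47,13],[49,3],[50,0]]
[[1,8],[13,11],[16,10],[23,0],[24,12],[28,11],[36,16],[38,10],[41,0],[45,10],[46,3],[47,13],[49,3],[50,0]]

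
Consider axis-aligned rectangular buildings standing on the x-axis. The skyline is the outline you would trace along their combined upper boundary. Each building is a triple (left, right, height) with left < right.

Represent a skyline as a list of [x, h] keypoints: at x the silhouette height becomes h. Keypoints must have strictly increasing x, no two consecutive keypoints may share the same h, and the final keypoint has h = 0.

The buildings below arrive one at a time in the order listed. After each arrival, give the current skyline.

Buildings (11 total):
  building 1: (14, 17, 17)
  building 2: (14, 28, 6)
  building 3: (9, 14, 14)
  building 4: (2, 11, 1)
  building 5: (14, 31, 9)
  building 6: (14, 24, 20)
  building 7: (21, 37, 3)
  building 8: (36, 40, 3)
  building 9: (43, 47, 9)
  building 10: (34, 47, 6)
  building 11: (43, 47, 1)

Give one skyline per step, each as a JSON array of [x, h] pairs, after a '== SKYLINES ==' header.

== SKYLINES ==
[[14,17],[17,0]]
[[14,17],[17,6],[28,0]]
[[9,14],[14,17],[17,6],[28,0]]
[[2,1],[9,14],[14,17],[17,6],[28,0]]
[[2,1],[9,14],[14,17],[17,9],[31,0]]
[[2,1],[9,14],[14,20],[24,9],[31,0]]
[[2,1],[9,14],[14,20],[24,9],[31,3],[37,0]]
[[2,1],[9,14],[14,20],[24,9],[31,3],[40,0]]
[[2,1],[9,14],[14,20],[24,9],[31,3],[40,0],[43,9],[47,0]]
[[2,1],[9,14],[14,20],[24,9],[31,3],[34,6],[43,9],[47,0]]
[[2,1],[9,14],[14,20],[24,9],[31,3],[34,6],[43,9],[47,0]]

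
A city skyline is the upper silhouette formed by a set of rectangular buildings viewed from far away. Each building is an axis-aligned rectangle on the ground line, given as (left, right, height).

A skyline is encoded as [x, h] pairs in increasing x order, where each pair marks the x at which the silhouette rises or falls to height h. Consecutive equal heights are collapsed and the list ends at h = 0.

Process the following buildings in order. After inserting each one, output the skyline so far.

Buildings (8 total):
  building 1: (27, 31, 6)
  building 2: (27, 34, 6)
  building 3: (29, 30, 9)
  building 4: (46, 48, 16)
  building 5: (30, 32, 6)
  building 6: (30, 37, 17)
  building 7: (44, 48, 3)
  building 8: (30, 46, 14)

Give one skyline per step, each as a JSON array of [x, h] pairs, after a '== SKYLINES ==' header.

== SKYLINES ==
[[27,6],[31,0]]
[[27,6],[34,0]]
[[27,6],[29,9],[30,6],[34,0]]
[[27,6],[29,9],[30,6],[34,0],[46,16],[48,0]]
[[27,6],[29,9],[30,6],[34,0],[46,16],[48,0]]
[[27,6],[29,9],[30,17],[37,0],[46,16],[48,0]]
[[27,6],[29,9],[30,17],[37,0],[44,3],[46,16],[48,0]]
[[27,6],[29,9],[30,17],[37,14],[46,16],[48,0]]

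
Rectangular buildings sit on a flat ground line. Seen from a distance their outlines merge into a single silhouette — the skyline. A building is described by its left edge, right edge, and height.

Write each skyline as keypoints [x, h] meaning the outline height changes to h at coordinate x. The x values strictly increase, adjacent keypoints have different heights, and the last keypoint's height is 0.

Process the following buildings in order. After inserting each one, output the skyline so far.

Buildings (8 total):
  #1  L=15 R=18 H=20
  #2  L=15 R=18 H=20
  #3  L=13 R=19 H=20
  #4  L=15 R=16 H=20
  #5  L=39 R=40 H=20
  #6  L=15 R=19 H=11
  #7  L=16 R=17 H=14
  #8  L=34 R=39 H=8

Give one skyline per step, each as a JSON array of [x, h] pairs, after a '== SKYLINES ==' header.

== SKYLINES ==
[[15,20],[18,0]]
[[15,20],[18,0]]
[[13,20],[19,0]]
[[13,20],[19,0]]
[[13,20],[19,0],[39,20],[40,0]]
[[13,20],[19,0],[39,20],[40,0]]
[[13,20],[19,0],[39,20],[40,0]]
[[13,20],[19,0],[34,8],[39,20],[40,0]]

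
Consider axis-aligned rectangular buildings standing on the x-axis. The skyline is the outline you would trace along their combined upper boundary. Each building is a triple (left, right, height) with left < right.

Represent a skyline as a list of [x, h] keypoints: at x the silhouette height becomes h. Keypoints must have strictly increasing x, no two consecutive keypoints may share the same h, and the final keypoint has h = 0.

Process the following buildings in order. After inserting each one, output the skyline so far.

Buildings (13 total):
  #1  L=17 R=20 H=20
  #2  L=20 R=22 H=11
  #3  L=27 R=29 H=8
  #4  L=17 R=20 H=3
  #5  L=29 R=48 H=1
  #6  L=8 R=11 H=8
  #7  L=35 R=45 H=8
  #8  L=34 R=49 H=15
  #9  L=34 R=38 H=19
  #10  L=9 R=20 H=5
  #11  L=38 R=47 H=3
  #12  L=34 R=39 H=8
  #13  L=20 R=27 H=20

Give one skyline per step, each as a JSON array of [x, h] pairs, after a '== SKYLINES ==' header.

== SKYLINES ==
[[17,20],[20,0]]
[[17,20],[20,11],[22,0]]
[[17,20],[20,11],[22,0],[27,8],[29,0]]
[[17,20],[20,11],[22,0],[27,8],[29,0]]
[[17,20],[20,11],[22,0],[27,8],[29,1],[48,0]]
[[8,8],[11,0],[17,20],[20,11],[22,0],[27,8],[29,1],[48,0]]
[[8,8],[11,0],[17,20],[20,11],[22,0],[27,8],[29,1],[35,8],[45,1],[48,0]]
[[8,8],[11,0],[17,20],[20,11],[22,0],[27,8],[29,1],[34,15],[49,0]]
[[8,8],[11,0],[17,20],[20,11],[22,0],[27,8],[29,1],[34,19],[38,15],[49,0]]
[[8,8],[11,5],[17,20],[20,11],[22,0],[27,8],[29,1],[34,19],[38,15],[49,0]]
[[8,8],[11,5],[17,20],[20,11],[22,0],[27,8],[29,1],[34,19],[38,15],[49,0]]
[[8,8],[11,5],[17,20],[20,11],[22,0],[27,8],[29,1],[34,19],[38,15],[49,0]]
[[8,8],[11,5],[17,20],[27,8],[29,1],[34,19],[38,15],[49,0]]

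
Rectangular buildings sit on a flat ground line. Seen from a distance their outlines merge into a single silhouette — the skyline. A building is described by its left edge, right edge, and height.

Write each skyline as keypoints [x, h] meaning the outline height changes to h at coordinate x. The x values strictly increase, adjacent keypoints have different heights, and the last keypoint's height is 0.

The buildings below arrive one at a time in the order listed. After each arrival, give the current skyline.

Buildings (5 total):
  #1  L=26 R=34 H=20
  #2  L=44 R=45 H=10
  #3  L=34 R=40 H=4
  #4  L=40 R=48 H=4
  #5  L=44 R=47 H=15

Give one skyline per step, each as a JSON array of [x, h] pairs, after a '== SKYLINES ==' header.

== SKYLINES ==
[[26,20],[34,0]]
[[26,20],[34,0],[44,10],[45,0]]
[[26,20],[34,4],[40,0],[44,10],[45,0]]
[[26,20],[34,4],[44,10],[45,4],[48,0]]
[[26,20],[34,4],[44,15],[47,4],[48,0]]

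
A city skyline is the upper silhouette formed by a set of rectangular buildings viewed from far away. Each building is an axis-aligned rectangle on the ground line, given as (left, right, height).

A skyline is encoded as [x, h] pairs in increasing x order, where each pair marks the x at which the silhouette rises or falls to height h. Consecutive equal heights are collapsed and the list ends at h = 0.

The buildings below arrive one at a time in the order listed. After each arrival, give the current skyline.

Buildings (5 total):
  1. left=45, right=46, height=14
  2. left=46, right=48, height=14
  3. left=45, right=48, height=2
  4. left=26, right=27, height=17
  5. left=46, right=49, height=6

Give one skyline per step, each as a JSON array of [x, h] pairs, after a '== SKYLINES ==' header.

== SKYLINES ==
[[45,14],[46,0]]
[[45,14],[48,0]]
[[45,14],[48,0]]
[[26,17],[27,0],[45,14],[48,0]]
[[26,17],[27,0],[45,14],[48,6],[49,0]]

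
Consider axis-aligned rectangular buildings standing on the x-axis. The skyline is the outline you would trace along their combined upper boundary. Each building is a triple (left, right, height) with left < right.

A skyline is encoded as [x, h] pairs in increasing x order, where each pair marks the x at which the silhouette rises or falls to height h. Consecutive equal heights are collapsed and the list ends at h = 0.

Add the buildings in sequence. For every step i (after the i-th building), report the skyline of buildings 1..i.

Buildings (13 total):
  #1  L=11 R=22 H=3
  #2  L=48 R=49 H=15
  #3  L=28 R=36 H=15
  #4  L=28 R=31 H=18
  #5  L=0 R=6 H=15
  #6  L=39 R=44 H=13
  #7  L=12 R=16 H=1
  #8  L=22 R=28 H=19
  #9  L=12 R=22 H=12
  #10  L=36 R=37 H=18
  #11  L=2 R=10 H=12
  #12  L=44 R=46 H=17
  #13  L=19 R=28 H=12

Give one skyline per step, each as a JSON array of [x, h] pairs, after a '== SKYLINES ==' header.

== SKYLINES ==
[[11,3],[22,0]]
[[11,3],[22,0],[48,15],[49,0]]
[[11,3],[22,0],[28,15],[36,0],[48,15],[49,0]]
[[11,3],[22,0],[28,18],[31,15],[36,0],[48,15],[49,0]]
[[0,15],[6,0],[11,3],[22,0],[28,18],[31,15],[36,0],[48,15],[49,0]]
[[0,15],[6,0],[11,3],[22,0],[28,18],[31,15],[36,0],[39,13],[44,0],[48,15],[49,0]]
[[0,15],[6,0],[11,3],[22,0],[28,18],[31,15],[36,0],[39,13],[44,0],[48,15],[49,0]]
[[0,15],[6,0],[11,3],[22,19],[28,18],[31,15],[36,0],[39,13],[44,0],[48,15],[49,0]]
[[0,15],[6,0],[11,3],[12,12],[22,19],[28,18],[31,15],[36,0],[39,13],[44,0],[48,15],[49,0]]
[[0,15],[6,0],[11,3],[12,12],[22,19],[28,18],[31,15],[36,18],[37,0],[39,13],[44,0],[48,15],[49,0]]
[[0,15],[6,12],[10,0],[11,3],[12,12],[22,19],[28,18],[31,15],[36,18],[37,0],[39,13],[44,0],[48,15],[49,0]]
[[0,15],[6,12],[10,0],[11,3],[12,12],[22,19],[28,18],[31,15],[36,18],[37,0],[39,13],[44,17],[46,0],[48,15],[49,0]]
[[0,15],[6,12],[10,0],[11,3],[12,12],[22,19],[28,18],[31,15],[36,18],[37,0],[39,13],[44,17],[46,0],[48,15],[49,0]]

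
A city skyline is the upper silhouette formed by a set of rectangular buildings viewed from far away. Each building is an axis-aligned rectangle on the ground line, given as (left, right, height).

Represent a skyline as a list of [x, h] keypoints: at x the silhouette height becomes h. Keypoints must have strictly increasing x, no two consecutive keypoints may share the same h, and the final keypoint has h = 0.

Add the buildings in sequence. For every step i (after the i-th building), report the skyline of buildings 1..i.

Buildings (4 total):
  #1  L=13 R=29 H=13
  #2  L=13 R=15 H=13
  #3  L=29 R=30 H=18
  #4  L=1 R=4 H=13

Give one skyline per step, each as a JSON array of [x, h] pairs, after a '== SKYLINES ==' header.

== SKYLINES ==
[[13,13],[29,0]]
[[13,13],[29,0]]
[[13,13],[29,18],[30,0]]
[[1,13],[4,0],[13,13],[29,18],[30,0]]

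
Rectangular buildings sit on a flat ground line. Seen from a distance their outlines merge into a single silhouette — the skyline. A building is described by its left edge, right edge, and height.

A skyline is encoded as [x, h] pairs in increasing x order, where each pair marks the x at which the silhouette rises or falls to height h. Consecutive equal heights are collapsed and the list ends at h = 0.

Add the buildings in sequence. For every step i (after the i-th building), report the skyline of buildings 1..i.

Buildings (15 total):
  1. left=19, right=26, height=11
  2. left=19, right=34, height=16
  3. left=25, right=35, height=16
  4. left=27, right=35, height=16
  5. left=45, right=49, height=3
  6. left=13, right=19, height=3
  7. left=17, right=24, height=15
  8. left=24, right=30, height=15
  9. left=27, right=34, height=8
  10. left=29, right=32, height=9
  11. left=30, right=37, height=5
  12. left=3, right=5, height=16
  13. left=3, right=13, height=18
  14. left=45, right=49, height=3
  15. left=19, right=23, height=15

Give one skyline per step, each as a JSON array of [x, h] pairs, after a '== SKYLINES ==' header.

== SKYLINES ==
[[19,11],[26,0]]
[[19,16],[34,0]]
[[19,16],[35,0]]
[[19,16],[35,0]]
[[19,16],[35,0],[45,3],[49,0]]
[[13,3],[19,16],[35,0],[45,3],[49,0]]
[[13,3],[17,15],[19,16],[35,0],[45,3],[49,0]]
[[13,3],[17,15],[19,16],[35,0],[45,3],[49,0]]
[[13,3],[17,15],[19,16],[35,0],[45,3],[49,0]]
[[13,3],[17,15],[19,16],[35,0],[45,3],[49,0]]
[[13,3],[17,15],[19,16],[35,5],[37,0],[45,3],[49,0]]
[[3,16],[5,0],[13,3],[17,15],[19,16],[35,5],[37,0],[45,3],[49,0]]
[[3,18],[13,3],[17,15],[19,16],[35,5],[37,0],[45,3],[49,0]]
[[3,18],[13,3],[17,15],[19,16],[35,5],[37,0],[45,3],[49,0]]
[[3,18],[13,3],[17,15],[19,16],[35,5],[37,0],[45,3],[49,0]]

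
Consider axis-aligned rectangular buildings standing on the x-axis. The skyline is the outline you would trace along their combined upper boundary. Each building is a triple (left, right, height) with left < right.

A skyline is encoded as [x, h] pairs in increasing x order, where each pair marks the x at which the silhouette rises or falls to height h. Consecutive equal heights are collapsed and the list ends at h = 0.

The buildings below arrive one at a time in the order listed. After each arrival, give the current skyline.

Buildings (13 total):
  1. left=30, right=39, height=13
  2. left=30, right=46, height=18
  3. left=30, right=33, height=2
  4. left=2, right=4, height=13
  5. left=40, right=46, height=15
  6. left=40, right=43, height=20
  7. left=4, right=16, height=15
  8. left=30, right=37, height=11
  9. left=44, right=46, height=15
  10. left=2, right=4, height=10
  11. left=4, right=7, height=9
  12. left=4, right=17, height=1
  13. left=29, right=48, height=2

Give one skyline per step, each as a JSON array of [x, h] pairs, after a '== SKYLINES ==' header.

== SKYLINES ==
[[30,13],[39,0]]
[[30,18],[46,0]]
[[30,18],[46,0]]
[[2,13],[4,0],[30,18],[46,0]]
[[2,13],[4,0],[30,18],[46,0]]
[[2,13],[4,0],[30,18],[40,20],[43,18],[46,0]]
[[2,13],[4,15],[16,0],[30,18],[40,20],[43,18],[46,0]]
[[2,13],[4,15],[16,0],[30,18],[40,20],[43,18],[46,0]]
[[2,13],[4,15],[16,0],[30,18],[40,20],[43,18],[46,0]]
[[2,13],[4,15],[16,0],[30,18],[40,20],[43,18],[46,0]]
[[2,13],[4,15],[16,0],[30,18],[40,20],[43,18],[46,0]]
[[2,13],[4,15],[16,1],[17,0],[30,18],[40,20],[43,18],[46,0]]
[[2,13],[4,15],[16,1],[17,0],[29,2],[30,18],[40,20],[43,18],[46,2],[48,0]]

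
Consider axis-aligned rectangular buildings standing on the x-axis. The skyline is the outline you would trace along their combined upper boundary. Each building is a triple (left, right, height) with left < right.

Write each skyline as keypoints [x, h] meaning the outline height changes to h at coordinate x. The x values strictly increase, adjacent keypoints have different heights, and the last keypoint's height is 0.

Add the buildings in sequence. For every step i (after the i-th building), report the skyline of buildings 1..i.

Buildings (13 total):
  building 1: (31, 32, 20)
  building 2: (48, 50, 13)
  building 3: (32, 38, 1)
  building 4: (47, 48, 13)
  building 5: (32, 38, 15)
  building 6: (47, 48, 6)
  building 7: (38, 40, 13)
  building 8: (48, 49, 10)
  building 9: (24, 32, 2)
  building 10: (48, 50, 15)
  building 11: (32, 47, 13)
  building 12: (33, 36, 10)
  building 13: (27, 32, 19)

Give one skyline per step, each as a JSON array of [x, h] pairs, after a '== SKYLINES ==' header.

== SKYLINES ==
[[31,20],[32,0]]
[[31,20],[32,0],[48,13],[50,0]]
[[31,20],[32,1],[38,0],[48,13],[50,0]]
[[31,20],[32,1],[38,0],[47,13],[50,0]]
[[31,20],[32,15],[38,0],[47,13],[50,0]]
[[31,20],[32,15],[38,0],[47,13],[50,0]]
[[31,20],[32,15],[38,13],[40,0],[47,13],[50,0]]
[[31,20],[32,15],[38,13],[40,0],[47,13],[50,0]]
[[24,2],[31,20],[32,15],[38,13],[40,0],[47,13],[50,0]]
[[24,2],[31,20],[32,15],[38,13],[40,0],[47,13],[48,15],[50,0]]
[[24,2],[31,20],[32,15],[38,13],[48,15],[50,0]]
[[24,2],[31,20],[32,15],[38,13],[48,15],[50,0]]
[[24,2],[27,19],[31,20],[32,15],[38,13],[48,15],[50,0]]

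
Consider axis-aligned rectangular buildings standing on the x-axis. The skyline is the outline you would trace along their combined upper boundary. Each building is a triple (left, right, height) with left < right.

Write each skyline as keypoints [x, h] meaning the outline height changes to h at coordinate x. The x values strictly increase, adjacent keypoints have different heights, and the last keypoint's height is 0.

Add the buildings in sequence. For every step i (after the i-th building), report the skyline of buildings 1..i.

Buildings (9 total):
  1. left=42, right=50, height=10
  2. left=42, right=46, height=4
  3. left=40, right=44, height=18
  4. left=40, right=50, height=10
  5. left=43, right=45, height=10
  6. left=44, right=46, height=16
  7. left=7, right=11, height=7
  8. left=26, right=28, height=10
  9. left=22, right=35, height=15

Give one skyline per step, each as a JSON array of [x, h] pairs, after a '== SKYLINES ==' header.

== SKYLINES ==
[[42,10],[50,0]]
[[42,10],[50,0]]
[[40,18],[44,10],[50,0]]
[[40,18],[44,10],[50,0]]
[[40,18],[44,10],[50,0]]
[[40,18],[44,16],[46,10],[50,0]]
[[7,7],[11,0],[40,18],[44,16],[46,10],[50,0]]
[[7,7],[11,0],[26,10],[28,0],[40,18],[44,16],[46,10],[50,0]]
[[7,7],[11,0],[22,15],[35,0],[40,18],[44,16],[46,10],[50,0]]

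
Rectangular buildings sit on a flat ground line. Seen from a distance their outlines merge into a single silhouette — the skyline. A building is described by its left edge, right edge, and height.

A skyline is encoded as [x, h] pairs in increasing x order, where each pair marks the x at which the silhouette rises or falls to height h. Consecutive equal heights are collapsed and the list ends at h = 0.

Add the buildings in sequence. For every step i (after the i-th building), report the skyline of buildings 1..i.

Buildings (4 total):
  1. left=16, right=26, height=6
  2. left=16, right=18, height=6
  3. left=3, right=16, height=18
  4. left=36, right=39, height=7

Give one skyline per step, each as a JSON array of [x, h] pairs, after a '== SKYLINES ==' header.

== SKYLINES ==
[[16,6],[26,0]]
[[16,6],[26,0]]
[[3,18],[16,6],[26,0]]
[[3,18],[16,6],[26,0],[36,7],[39,0]]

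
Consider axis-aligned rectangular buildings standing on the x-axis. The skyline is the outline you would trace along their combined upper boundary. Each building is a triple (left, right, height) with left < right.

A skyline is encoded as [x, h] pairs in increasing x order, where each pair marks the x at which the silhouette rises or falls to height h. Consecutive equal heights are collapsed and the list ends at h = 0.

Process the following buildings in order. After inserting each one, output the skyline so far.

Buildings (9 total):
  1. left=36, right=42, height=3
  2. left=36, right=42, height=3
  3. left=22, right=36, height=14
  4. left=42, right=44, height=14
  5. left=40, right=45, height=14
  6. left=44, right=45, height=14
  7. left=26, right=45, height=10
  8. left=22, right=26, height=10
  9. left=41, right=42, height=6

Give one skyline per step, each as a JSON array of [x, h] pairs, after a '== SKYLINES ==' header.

== SKYLINES ==
[[36,3],[42,0]]
[[36,3],[42,0]]
[[22,14],[36,3],[42,0]]
[[22,14],[36,3],[42,14],[44,0]]
[[22,14],[36,3],[40,14],[45,0]]
[[22,14],[36,3],[40,14],[45,0]]
[[22,14],[36,10],[40,14],[45,0]]
[[22,14],[36,10],[40,14],[45,0]]
[[22,14],[36,10],[40,14],[45,0]]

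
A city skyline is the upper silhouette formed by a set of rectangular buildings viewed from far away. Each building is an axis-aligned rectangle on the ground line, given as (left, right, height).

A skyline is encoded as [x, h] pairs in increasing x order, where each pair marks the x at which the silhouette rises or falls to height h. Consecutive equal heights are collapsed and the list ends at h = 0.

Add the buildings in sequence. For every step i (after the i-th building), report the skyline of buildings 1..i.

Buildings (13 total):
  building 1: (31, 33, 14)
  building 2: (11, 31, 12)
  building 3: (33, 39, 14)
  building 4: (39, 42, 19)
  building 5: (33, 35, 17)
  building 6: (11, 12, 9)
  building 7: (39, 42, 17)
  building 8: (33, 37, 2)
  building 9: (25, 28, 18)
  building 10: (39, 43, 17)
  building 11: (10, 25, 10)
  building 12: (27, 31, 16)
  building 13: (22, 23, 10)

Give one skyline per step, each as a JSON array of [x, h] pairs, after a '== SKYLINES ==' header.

== SKYLINES ==
[[31,14],[33,0]]
[[11,12],[31,14],[33,0]]
[[11,12],[31,14],[39,0]]
[[11,12],[31,14],[39,19],[42,0]]
[[11,12],[31,14],[33,17],[35,14],[39,19],[42,0]]
[[11,12],[31,14],[33,17],[35,14],[39,19],[42,0]]
[[11,12],[31,14],[33,17],[35,14],[39,19],[42,0]]
[[11,12],[31,14],[33,17],[35,14],[39,19],[42,0]]
[[11,12],[25,18],[28,12],[31,14],[33,17],[35,14],[39,19],[42,0]]
[[11,12],[25,18],[28,12],[31,14],[33,17],[35,14],[39,19],[42,17],[43,0]]
[[10,10],[11,12],[25,18],[28,12],[31,14],[33,17],[35,14],[39,19],[42,17],[43,0]]
[[10,10],[11,12],[25,18],[28,16],[31,14],[33,17],[35,14],[39,19],[42,17],[43,0]]
[[10,10],[11,12],[25,18],[28,16],[31,14],[33,17],[35,14],[39,19],[42,17],[43,0]]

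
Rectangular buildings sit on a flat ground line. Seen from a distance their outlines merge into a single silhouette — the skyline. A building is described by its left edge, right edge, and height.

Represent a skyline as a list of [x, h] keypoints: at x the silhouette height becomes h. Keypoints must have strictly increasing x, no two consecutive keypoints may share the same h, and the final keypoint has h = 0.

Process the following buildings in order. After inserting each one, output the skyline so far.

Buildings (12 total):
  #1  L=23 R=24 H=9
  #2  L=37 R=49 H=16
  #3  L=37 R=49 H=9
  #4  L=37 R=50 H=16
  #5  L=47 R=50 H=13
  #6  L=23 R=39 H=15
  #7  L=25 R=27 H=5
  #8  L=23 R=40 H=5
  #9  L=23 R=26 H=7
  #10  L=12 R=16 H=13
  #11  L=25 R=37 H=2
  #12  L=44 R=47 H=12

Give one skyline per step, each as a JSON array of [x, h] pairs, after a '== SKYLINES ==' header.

== SKYLINES ==
[[23,9],[24,0]]
[[23,9],[24,0],[37,16],[49,0]]
[[23,9],[24,0],[37,16],[49,0]]
[[23,9],[24,0],[37,16],[50,0]]
[[23,9],[24,0],[37,16],[50,0]]
[[23,15],[37,16],[50,0]]
[[23,15],[37,16],[50,0]]
[[23,15],[37,16],[50,0]]
[[23,15],[37,16],[50,0]]
[[12,13],[16,0],[23,15],[37,16],[50,0]]
[[12,13],[16,0],[23,15],[37,16],[50,0]]
[[12,13],[16,0],[23,15],[37,16],[50,0]]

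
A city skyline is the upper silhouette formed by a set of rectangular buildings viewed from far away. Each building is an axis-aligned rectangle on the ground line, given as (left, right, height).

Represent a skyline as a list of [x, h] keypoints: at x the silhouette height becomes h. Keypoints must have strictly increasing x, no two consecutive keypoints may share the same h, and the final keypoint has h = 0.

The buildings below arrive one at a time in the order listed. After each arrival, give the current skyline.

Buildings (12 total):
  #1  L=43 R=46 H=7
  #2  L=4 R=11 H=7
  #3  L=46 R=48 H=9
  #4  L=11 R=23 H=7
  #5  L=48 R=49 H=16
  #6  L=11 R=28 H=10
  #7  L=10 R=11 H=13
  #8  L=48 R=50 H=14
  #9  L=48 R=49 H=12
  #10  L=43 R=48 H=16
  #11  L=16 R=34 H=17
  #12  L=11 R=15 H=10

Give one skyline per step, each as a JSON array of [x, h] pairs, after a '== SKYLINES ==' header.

== SKYLINES ==
[[43,7],[46,0]]
[[4,7],[11,0],[43,7],[46,0]]
[[4,7],[11,0],[43,7],[46,9],[48,0]]
[[4,7],[23,0],[43,7],[46,9],[48,0]]
[[4,7],[23,0],[43,7],[46,9],[48,16],[49,0]]
[[4,7],[11,10],[28,0],[43,7],[46,9],[48,16],[49,0]]
[[4,7],[10,13],[11,10],[28,0],[43,7],[46,9],[48,16],[49,0]]
[[4,7],[10,13],[11,10],[28,0],[43,7],[46,9],[48,16],[49,14],[50,0]]
[[4,7],[10,13],[11,10],[28,0],[43,7],[46,9],[48,16],[49,14],[50,0]]
[[4,7],[10,13],[11,10],[28,0],[43,16],[49,14],[50,0]]
[[4,7],[10,13],[11,10],[16,17],[34,0],[43,16],[49,14],[50,0]]
[[4,7],[10,13],[11,10],[16,17],[34,0],[43,16],[49,14],[50,0]]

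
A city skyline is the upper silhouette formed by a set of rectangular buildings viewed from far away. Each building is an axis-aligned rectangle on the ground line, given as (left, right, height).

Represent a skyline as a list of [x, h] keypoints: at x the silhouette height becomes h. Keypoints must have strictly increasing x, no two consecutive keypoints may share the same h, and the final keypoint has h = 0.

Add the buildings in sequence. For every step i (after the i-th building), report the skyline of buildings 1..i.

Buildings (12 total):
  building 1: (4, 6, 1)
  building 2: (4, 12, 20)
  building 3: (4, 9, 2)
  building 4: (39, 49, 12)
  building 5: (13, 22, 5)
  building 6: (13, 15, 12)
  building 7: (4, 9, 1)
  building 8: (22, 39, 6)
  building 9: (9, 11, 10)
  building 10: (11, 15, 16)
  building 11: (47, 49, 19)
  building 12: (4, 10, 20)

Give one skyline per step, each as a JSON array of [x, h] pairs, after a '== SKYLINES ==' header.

== SKYLINES ==
[[4,1],[6,0]]
[[4,20],[12,0]]
[[4,20],[12,0]]
[[4,20],[12,0],[39,12],[49,0]]
[[4,20],[12,0],[13,5],[22,0],[39,12],[49,0]]
[[4,20],[12,0],[13,12],[15,5],[22,0],[39,12],[49,0]]
[[4,20],[12,0],[13,12],[15,5],[22,0],[39,12],[49,0]]
[[4,20],[12,0],[13,12],[15,5],[22,6],[39,12],[49,0]]
[[4,20],[12,0],[13,12],[15,5],[22,6],[39,12],[49,0]]
[[4,20],[12,16],[15,5],[22,6],[39,12],[49,0]]
[[4,20],[12,16],[15,5],[22,6],[39,12],[47,19],[49,0]]
[[4,20],[12,16],[15,5],[22,6],[39,12],[47,19],[49,0]]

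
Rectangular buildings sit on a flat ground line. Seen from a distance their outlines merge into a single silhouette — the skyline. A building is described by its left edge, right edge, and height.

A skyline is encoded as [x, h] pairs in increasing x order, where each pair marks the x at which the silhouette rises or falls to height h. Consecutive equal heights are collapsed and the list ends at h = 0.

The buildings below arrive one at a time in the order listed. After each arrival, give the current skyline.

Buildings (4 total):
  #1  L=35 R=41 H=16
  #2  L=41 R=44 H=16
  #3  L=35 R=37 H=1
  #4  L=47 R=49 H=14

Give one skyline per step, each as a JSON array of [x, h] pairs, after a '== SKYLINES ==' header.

== SKYLINES ==
[[35,16],[41,0]]
[[35,16],[44,0]]
[[35,16],[44,0]]
[[35,16],[44,0],[47,14],[49,0]]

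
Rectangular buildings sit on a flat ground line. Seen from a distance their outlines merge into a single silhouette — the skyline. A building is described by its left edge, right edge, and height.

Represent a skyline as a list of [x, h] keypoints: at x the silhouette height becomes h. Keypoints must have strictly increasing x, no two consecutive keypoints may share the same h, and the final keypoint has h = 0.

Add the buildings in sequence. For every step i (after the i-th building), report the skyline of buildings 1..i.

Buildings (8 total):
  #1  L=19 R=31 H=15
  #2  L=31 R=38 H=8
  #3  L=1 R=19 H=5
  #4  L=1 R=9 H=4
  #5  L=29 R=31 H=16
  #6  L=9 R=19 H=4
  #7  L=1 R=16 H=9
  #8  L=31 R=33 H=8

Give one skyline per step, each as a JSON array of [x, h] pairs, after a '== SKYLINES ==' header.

== SKYLINES ==
[[19,15],[31,0]]
[[19,15],[31,8],[38,0]]
[[1,5],[19,15],[31,8],[38,0]]
[[1,5],[19,15],[31,8],[38,0]]
[[1,5],[19,15],[29,16],[31,8],[38,0]]
[[1,5],[19,15],[29,16],[31,8],[38,0]]
[[1,9],[16,5],[19,15],[29,16],[31,8],[38,0]]
[[1,9],[16,5],[19,15],[29,16],[31,8],[38,0]]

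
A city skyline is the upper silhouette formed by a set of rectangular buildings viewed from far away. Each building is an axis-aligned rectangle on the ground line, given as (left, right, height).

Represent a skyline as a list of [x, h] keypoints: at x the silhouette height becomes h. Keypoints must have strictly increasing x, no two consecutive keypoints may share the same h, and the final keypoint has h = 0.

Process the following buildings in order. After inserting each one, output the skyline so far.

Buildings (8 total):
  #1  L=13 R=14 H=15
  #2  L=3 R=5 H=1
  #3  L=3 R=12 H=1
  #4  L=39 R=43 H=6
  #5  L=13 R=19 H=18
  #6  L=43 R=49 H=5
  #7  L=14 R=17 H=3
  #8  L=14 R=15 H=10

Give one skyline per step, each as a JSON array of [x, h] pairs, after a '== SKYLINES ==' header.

== SKYLINES ==
[[13,15],[14,0]]
[[3,1],[5,0],[13,15],[14,0]]
[[3,1],[12,0],[13,15],[14,0]]
[[3,1],[12,0],[13,15],[14,0],[39,6],[43,0]]
[[3,1],[12,0],[13,18],[19,0],[39,6],[43,0]]
[[3,1],[12,0],[13,18],[19,0],[39,6],[43,5],[49,0]]
[[3,1],[12,0],[13,18],[19,0],[39,6],[43,5],[49,0]]
[[3,1],[12,0],[13,18],[19,0],[39,6],[43,5],[49,0]]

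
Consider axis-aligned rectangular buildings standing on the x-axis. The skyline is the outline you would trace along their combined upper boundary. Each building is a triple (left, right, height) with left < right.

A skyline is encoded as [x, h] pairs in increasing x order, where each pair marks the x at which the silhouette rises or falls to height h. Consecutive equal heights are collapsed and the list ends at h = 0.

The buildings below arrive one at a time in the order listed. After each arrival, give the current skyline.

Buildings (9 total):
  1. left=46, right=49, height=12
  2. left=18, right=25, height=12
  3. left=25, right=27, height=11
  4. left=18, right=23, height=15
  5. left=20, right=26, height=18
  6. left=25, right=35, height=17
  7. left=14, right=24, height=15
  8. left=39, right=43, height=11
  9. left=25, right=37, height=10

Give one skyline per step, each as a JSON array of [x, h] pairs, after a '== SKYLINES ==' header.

== SKYLINES ==
[[46,12],[49,0]]
[[18,12],[25,0],[46,12],[49,0]]
[[18,12],[25,11],[27,0],[46,12],[49,0]]
[[18,15],[23,12],[25,11],[27,0],[46,12],[49,0]]
[[18,15],[20,18],[26,11],[27,0],[46,12],[49,0]]
[[18,15],[20,18],[26,17],[35,0],[46,12],[49,0]]
[[14,15],[20,18],[26,17],[35,0],[46,12],[49,0]]
[[14,15],[20,18],[26,17],[35,0],[39,11],[43,0],[46,12],[49,0]]
[[14,15],[20,18],[26,17],[35,10],[37,0],[39,11],[43,0],[46,12],[49,0]]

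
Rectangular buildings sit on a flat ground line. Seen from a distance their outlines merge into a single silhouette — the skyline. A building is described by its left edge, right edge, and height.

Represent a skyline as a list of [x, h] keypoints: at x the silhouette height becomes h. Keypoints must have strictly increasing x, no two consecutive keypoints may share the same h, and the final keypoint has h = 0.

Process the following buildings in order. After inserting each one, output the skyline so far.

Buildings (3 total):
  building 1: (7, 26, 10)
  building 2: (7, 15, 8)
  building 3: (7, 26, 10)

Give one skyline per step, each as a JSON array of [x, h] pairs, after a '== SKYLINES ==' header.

== SKYLINES ==
[[7,10],[26,0]]
[[7,10],[26,0]]
[[7,10],[26,0]]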